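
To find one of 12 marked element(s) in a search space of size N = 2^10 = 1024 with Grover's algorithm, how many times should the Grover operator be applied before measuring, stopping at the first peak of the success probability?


After j Grover iterations the success probability is P(j) = sin^2((2j+1)*theta), where sin(theta) = sqrt(k/N).
N = 2^10 = 1024, k = 12
sin(theta) = sqrt(k/N) = 0.1082531755
theta = arcsin(sqrt(k/N)) = 0.1084657303 rad
P(j) reaches its first maximum when (2j+1)*theta is as close as possible to pi/2, i.e. j = round(pi/(4*theta) - 1/2).
pi/(4*theta) - 1/2 = 6.7410
(For comparison, the common estimate pi/4 * sqrt(N/k) = 7.2552; the exact maximiser is used here.)
Optimal iterations = 7

7


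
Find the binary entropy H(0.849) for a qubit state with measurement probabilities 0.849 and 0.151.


S = -p*log2(p) - (1-p)*log2(1-p)
p = 0.8490, 1-p = 0.1510
= -0.8490 * log2(0.8490) - 0.1510 * log2(0.1510)
= -(-0.2005) - (-0.4118)
= 0.6123

0.6123


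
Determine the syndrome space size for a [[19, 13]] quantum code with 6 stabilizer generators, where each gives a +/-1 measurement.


Each stabilizer generator gives a binary (+1 or -1) measurement outcome.
With 6 independent generators:
Total syndromes = 2^6
= 64

64


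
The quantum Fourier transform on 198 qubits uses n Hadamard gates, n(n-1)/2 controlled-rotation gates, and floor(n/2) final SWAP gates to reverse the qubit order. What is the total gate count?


Hadamard gates: 198
Controlled rotations: n*(n-1)/2 = 198*197/2 = 19503
SWAP gates: floor(n/2) = floor(198/2) = 99
Total = 198 + 19503 + 99
= 19800

19800


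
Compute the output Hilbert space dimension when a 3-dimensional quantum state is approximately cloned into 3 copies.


Output space = H^(tensor 3) where dim(H) = 3
dim = 3^3
= 9 (after 2 factors)
= 27 (after 3 factors)
= 27

27


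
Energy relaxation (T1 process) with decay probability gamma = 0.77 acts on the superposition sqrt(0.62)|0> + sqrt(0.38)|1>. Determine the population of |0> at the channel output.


For amplitude damping with parameter gamma on state sqrt(a)|0> + sqrt(b)|1>:
alpha^2 = 0.62, beta^2 = 0.38
P(|0>) = alpha^2 + gamma * beta^2
= 0.62 + 0.77 * 0.38
= 0.62 + 0.2926
= 0.9126

0.9126


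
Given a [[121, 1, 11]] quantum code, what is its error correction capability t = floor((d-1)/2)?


Code parameters: [[121, 1, 11]], distance d = 11.
Number of correctable errors = floor((d-1)/2)
= floor((11 - 1)/2)
= floor(10/2)
= 5

5


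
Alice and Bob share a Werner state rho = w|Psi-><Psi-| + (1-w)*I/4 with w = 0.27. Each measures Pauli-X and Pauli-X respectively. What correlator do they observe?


|Psi-> = (|01> - |10>)/sqrt(2)
For the pure Bell state, <X_A X_B> = -1 (Bell-state Pauli correlator).
The maximally-mixed part I/4 has tr(I/4 * P tensor P) = 0 for any traceless Pauli P.
So <X_A X_B>_rho = w * (-1) + (1 - w) * 0
= 0.27 * (-1)
= -0.2700

-0.2700


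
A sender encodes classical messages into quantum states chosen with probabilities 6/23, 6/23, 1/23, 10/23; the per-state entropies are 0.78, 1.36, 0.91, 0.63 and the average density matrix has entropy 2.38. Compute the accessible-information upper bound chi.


chi = S(rho) - sum_i p_i * S(rho_i)
Weighted entropy = 6/23 * 0.78 + 6/23 * 1.36 + 1/23 * 0.91 + 10/23 * 0.63
= 0.8717
chi = 2.38 - 0.8717
= 1.5083

1.5083


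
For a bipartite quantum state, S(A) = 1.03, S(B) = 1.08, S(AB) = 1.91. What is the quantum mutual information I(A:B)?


I(A:B) = S(A) + S(B) - S(AB)
= 1.03 + 1.08 - 1.91
= 0.2000

0.2000


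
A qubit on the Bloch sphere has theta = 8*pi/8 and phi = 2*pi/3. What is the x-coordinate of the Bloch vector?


theta = 3.1416, phi = 2.0944
r_x = sin(theta)*cos(phi) = 0.0000 * -0.5000
r_x = 0.0000

0.0000


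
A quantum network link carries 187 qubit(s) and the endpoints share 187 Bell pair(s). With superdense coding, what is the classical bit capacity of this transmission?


Superdense coding allows 2 classical bits per shared entangled pair.
187 pair(s) -> 2 * 187 = 374 classical bits

374


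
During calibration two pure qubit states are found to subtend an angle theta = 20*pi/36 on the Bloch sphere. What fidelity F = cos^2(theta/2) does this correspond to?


For states separated by angle theta on Bloch sphere:
F = cos^2(theta/2)
theta = 20*pi/36 = 1.7453
theta/2 = 0.8727
cos(theta/2) = 0.6428
F = 0.4132

0.4132


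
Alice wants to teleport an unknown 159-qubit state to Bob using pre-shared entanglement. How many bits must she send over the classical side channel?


Quantum teleportation requires 2 classical bits per qubit teleported.
159 qubit(s) -> 2 * 159 = 318 classical bits

318


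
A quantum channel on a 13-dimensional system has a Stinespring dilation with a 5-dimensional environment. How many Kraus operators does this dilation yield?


Tracing out the environment in an orthonormal basis {|i>_E} gives Kraus operators K_i = <i|_E U |0>_E.
Number of Kraus operators = dim(H_env) = d_env
= 5

5


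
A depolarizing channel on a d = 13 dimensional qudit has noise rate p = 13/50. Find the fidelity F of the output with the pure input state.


F = (1-p) + p/d
= (1 - 0.2600) + 0.2600/13
= 0.7400 + 0.0200
= 0.7600

0.7600


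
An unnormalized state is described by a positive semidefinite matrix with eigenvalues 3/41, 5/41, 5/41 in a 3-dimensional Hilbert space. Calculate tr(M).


tr(M) = sum of eigenvalues
= 3/41 + 5/41 + 5/41
= 13/41
= 0.3171

0.3171


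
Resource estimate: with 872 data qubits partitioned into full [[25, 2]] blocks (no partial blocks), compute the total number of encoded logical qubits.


Each code block uses 25 physical qubits for 2 logical qubit(s).
Number of complete blocks = floor(872 / 25) = 34
Logical qubits = 34 * 2
= 68

68


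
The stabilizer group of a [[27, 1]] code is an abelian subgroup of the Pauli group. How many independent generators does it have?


For an [[n,k]] stabilizer code:
Number of stabilizer generators = n - k
= 27 - 1
= 26

26


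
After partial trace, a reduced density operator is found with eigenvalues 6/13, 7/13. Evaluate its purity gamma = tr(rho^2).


tr(rho^2) = sum of eigenvalues squared
= (6/13)^2 + (7/13)^2
= (36 + 49) / 169
= 85/169
= 0.5030

0.5030


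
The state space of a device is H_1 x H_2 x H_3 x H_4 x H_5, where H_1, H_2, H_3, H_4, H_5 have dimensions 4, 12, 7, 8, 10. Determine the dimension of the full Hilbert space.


dim(H_1 x H_2 x H_3 x H_4 x H_5) = 4 * 12 * 7 * 8 * 10
= 48 * 7 * 8 * 10
= 336 * 8 * 10
= 2688 * 10
= 26880

26880


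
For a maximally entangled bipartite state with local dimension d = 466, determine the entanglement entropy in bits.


For a maximally entangled state in d x d:
S = log2(d) = log2(466)
= 8.8642

8.8642


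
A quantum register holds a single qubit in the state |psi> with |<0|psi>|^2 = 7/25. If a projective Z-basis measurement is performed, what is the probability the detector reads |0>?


|alpha|^2 = 7/25 = 0.2800
|beta|^2 = 1 - 7/25 = 18/25 = 0.7200
P(|0>) = |alpha|^2 = 0.2800

0.2800


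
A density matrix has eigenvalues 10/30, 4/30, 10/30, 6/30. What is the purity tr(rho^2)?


tr(rho^2) = sum of eigenvalues squared
= (10/30)^2 + (4/30)^2 + (10/30)^2 + (6/30)^2
= (100 + 16 + 100 + 36) / 900
= 252/900
= 0.2800

0.2800


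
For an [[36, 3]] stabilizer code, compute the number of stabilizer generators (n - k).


For an [[n,k]] stabilizer code:
Number of stabilizer generators = n - k
= 36 - 3
= 33

33


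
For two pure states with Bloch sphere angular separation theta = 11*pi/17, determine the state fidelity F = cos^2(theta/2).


For states separated by angle theta on Bloch sphere:
F = cos^2(theta/2)
theta = 11*pi/17 = 2.0328
theta/2 = 1.0164
cos(theta/2) = 0.5264
F = 0.2771

0.2771


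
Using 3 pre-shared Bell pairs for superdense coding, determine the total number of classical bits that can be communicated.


Superdense coding allows 2 classical bits per shared entangled pair.
3 pair(s) -> 2 * 3 = 6 classical bits

6


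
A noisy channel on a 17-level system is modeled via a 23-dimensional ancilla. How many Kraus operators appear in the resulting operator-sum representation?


Tracing out the environment in an orthonormal basis {|i>_E} gives Kraus operators K_i = <i|_E U |0>_E.
Number of Kraus operators = dim(H_env) = d_env
= 23

23


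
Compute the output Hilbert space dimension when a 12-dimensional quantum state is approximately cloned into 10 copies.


Output space = H^(tensor 10) where dim(H) = 12
dim = 12^10
= 144 (after 2 factors)
= 1728 (after 3 factors)
= 20736 (after 4 factors)
= 248832 (after 5 factors)
= 2985984 (after 6 factors)
= 35831808 (after 7 factors)
= 429981696 (after 8 factors)
= 5159780352 (after 9 factors)
= 61917364224 (after 10 factors)
= 61917364224

61917364224


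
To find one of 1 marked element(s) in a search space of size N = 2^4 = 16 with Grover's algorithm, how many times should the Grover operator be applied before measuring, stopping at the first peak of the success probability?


After j Grover iterations the success probability is P(j) = sin^2((2j+1)*theta), where sin(theta) = sqrt(k/N).
N = 2^4 = 16, k = 1
sin(theta) = sqrt(k/N) = 0.25
theta = arcsin(sqrt(k/N)) = 0.2526802551 rad
P(j) reaches its first maximum when (2j+1)*theta is as close as possible to pi/2, i.e. j = round(pi/(4*theta) - 1/2).
pi/(4*theta) - 1/2 = 2.6083
(For comparison, the common estimate pi/4 * sqrt(N/k) = 3.1416; the exact maximiser is used here.)
Optimal iterations = 3

3


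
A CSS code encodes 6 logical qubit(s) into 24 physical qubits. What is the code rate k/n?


Code rate R = k/n
= 6/24
= 0.2500

0.2500


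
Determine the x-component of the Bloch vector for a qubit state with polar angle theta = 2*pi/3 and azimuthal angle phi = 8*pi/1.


theta = 2.0944, phi = 25.1327
r_x = sin(theta)*cos(phi) = 0.8660 * 1.0000
r_x = 0.8660

0.8660


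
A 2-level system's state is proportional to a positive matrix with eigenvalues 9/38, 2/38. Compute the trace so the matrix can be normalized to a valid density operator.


tr(M) = sum of eigenvalues
= 9/38 + 2/38
= 11/38
= 0.2895

0.2895


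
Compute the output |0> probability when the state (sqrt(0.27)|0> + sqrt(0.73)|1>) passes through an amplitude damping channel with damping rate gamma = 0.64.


For amplitude damping with parameter gamma on state sqrt(a)|0> + sqrt(b)|1>:
alpha^2 = 0.27, beta^2 = 0.73
P(|0>) = alpha^2 + gamma * beta^2
= 0.27 + 0.64 * 0.73
= 0.27 + 0.4672
= 0.7372

0.7372


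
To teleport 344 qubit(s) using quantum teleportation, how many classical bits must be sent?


Quantum teleportation requires 2 classical bits per qubit teleported.
344 qubit(s) -> 2 * 344 = 688 classical bits

688


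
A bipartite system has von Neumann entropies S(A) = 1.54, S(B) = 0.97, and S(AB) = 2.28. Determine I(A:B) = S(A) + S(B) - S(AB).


I(A:B) = S(A) + S(B) - S(AB)
= 1.54 + 0.97 - 2.28
= 0.2300

0.2300


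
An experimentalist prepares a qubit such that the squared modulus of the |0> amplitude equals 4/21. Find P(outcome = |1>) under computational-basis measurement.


|alpha|^2 = 4/21 = 0.1905
|beta|^2 = 1 - 4/21 = 17/21 = 0.8095
P(|1>) = |beta|^2 = 0.8095

0.8095


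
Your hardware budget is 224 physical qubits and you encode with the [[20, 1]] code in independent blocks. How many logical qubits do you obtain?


Each code block uses 20 physical qubits for 1 logical qubit(s).
Number of complete blocks = floor(224 / 20) = 11
Logical qubits = 11 * 1
= 11

11


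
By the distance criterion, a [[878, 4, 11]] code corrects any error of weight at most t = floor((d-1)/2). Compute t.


Code parameters: [[878, 4, 11]], distance d = 11.
Number of correctable errors = floor((d-1)/2)
= floor((11 - 1)/2)
= floor(10/2)
= 5

5


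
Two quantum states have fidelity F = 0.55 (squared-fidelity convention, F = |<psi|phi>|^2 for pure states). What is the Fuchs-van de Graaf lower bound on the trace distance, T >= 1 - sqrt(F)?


Fuchs-van de Graaf (squared-fidelity convention): 1 - sqrt(F) <= T <= sqrt(1 - F).
Lower bound: T >= 1 - sqrt(F)
sqrt(F) = sqrt(0.55) = 0.7416
T >= 1 - 0.7416
T >= 0.2584

0.2584


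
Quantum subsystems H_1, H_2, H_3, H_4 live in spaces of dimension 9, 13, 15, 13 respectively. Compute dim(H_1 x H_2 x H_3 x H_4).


dim(H_1 x H_2 x H_3 x H_4) = 9 * 13 * 15 * 13
= 117 * 15 * 13
= 1755 * 13
= 22815

22815


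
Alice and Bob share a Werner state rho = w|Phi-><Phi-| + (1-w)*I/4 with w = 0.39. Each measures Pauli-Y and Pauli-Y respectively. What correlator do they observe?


|Phi-> = (|00> - |11>)/sqrt(2)
For the pure Bell state, <Y_A Y_B> = +1 (Bell-state Pauli correlator).
The maximally-mixed part I/4 has tr(I/4 * P tensor P) = 0 for any traceless Pauli P.
So <Y_A Y_B>_rho = w * (+1) + (1 - w) * 0
= 0.39 * (+1)
= 0.3900

0.3900


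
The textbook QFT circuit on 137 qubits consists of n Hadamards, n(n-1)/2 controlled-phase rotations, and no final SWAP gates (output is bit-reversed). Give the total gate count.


Hadamard gates: 137
Controlled rotations: n*(n-1)/2 = 137*136/2 = 9316
SWAP gates: 0 (omitted)
Total = 137 + 9316
= 9453

9453


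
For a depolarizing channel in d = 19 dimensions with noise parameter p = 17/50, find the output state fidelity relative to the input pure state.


F = (1-p) + p/d
= (1 - 0.3400) + 0.3400/19
= 0.6600 + 0.0179
= 0.6779

0.6779


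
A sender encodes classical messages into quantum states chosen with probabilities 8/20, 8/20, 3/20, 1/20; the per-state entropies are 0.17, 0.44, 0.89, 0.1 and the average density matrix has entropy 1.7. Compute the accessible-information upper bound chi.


chi = S(rho) - sum_i p_i * S(rho_i)
Weighted entropy = 8/20 * 0.17 + 8/20 * 0.44 + 3/20 * 0.89 + 1/20 * 0.1
= 0.3825
chi = 1.7 - 0.3825
= 1.3175

1.3175


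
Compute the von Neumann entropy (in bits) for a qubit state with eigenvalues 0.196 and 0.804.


S = -p*log2(p) - (1-p)*log2(1-p)
p = 0.1960, 1-p = 0.8040
= -0.1960 * log2(0.1960) - 0.8040 * log2(0.8040)
= -(-0.4608) - (-0.2530)
= 0.7139

0.7139


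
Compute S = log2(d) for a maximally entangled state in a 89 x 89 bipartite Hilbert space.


For a maximally entangled state in d x d:
S = log2(d) = log2(89)
= 6.4757

6.4757


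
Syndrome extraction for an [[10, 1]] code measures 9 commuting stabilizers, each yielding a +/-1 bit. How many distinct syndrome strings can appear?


Each stabilizer generator gives a binary (+1 or -1) measurement outcome.
With 9 independent generators:
Total syndromes = 2^9
= 512

512


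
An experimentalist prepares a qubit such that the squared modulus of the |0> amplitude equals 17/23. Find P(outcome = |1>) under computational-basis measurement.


|alpha|^2 = 17/23 = 0.7391
|beta|^2 = 1 - 17/23 = 6/23 = 0.2609
P(|1>) = |beta|^2 = 0.2609

0.2609


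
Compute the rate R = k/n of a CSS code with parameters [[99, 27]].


Code rate R = k/n
= 27/99
= 0.2727

0.2727


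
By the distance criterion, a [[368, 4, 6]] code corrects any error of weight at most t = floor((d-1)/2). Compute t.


Code parameters: [[368, 4, 6]], distance d = 6.
Number of correctable errors = floor((d-1)/2)
= floor((6 - 1)/2)
= floor(5/2)
= 2

2


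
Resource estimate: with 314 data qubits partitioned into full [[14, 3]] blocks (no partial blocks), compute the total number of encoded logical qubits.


Each code block uses 14 physical qubits for 3 logical qubit(s).
Number of complete blocks = floor(314 / 14) = 22
Logical qubits = 22 * 3
= 66

66


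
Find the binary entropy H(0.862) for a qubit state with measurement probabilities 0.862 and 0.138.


S = -p*log2(p) - (1-p)*log2(1-p)
p = 0.8620, 1-p = 0.1380
= -0.8620 * log2(0.8620) - 0.1380 * log2(0.1380)
= -(-0.1847) - (-0.3943)
= 0.5790

0.5790


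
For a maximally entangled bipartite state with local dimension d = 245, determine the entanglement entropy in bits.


For a maximally entangled state in d x d:
S = log2(d) = log2(245)
= 7.9366

7.9366


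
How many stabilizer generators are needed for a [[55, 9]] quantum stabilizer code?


For an [[n,k]] stabilizer code:
Number of stabilizer generators = n - k
= 55 - 9
= 46

46


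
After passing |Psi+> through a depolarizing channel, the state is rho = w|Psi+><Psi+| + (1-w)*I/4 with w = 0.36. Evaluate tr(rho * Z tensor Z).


|Psi+> = (|01> + |10>)/sqrt(2)
For the pure Bell state, <Z_A Z_B> = -1 (Bell-state Pauli correlator).
The maximally-mixed part I/4 has tr(I/4 * P tensor P) = 0 for any traceless Pauli P.
So <Z_A Z_B>_rho = w * (-1) + (1 - w) * 0
= 0.36 * (-1)
= -0.3600

-0.3600


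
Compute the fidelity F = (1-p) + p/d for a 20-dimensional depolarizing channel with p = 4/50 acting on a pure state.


F = (1-p) + p/d
= (1 - 0.0800) + 0.0800/20
= 0.9200 + 0.0040
= 0.9240

0.9240


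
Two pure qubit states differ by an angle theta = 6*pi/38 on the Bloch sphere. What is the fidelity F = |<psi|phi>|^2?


For states separated by angle theta on Bloch sphere:
F = cos^2(theta/2)
theta = 6*pi/38 = 0.4960
theta/2 = 0.2480
cos(theta/2) = 0.9694
F = 0.9397

0.9397


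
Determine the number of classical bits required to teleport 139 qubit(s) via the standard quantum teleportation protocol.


Quantum teleportation requires 2 classical bits per qubit teleported.
139 qubit(s) -> 2 * 139 = 278 classical bits

278


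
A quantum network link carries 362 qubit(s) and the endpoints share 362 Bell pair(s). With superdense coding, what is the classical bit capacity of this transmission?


Superdense coding allows 2 classical bits per shared entangled pair.
362 pair(s) -> 2 * 362 = 724 classical bits

724


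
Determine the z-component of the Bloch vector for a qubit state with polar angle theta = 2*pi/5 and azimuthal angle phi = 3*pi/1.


theta = 1.2566, phi = 9.4248
r_z = cos(theta) = 0.3090

0.3090


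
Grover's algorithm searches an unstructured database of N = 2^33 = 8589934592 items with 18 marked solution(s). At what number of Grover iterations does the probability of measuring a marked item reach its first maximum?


After j Grover iterations the success probability is P(j) = sin^2((2j+1)*theta), where sin(theta) = sqrt(k/N).
N = 2^33 = 8589934592, k = 18
sin(theta) = sqrt(k/N) = 4.577636719e-05
theta = arcsin(sqrt(k/N)) = 4.57763672e-05 rad
P(j) reaches its first maximum when (2j+1)*theta is as close as possible to pi/2, i.e. j = round(pi/(4*theta) - 1/2).
pi/(4*theta) - 1/2 = 17156.7847
(For comparison, the common estimate pi/4 * sqrt(N/k) = 17157.2847; the exact maximiser is used here.)
Optimal iterations = 17157

17157


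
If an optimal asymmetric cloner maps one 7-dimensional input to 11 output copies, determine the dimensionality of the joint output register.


Output space = H^(tensor 11) where dim(H) = 7
dim = 7^11
= 49 (after 2 factors)
= 343 (after 3 factors)
= 2401 (after 4 factors)
= 16807 (after 5 factors)
= 117649 (after 6 factors)
= 823543 (after 7 factors)
= 5764801 (after 8 factors)
= 40353607 (after 9 factors)
= 282475249 (after 10 factors)
= 1977326743 (after 11 factors)
= 1977326743

1977326743


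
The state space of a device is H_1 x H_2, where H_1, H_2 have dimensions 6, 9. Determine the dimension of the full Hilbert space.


dim(H_1 x H_2) = 6 * 9
= 54

54


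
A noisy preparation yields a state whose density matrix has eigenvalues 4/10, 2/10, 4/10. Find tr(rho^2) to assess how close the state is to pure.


tr(rho^2) = sum of eigenvalues squared
= (4/10)^2 + (2/10)^2 + (4/10)^2
= (16 + 4 + 16) / 100
= 36/100
= 0.3600

0.3600


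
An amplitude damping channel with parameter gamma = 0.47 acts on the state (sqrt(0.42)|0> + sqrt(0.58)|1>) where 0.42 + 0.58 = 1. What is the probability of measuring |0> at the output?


For amplitude damping with parameter gamma on state sqrt(a)|0> + sqrt(b)|1>:
alpha^2 = 0.42, beta^2 = 0.58
P(|0>) = alpha^2 + gamma * beta^2
= 0.42 + 0.47 * 0.58
= 0.42 + 0.2726
= 0.6926

0.6926


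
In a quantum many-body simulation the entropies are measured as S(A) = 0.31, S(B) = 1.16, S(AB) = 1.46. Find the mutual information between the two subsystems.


I(A:B) = S(A) + S(B) - S(AB)
= 0.31 + 1.16 - 1.46
= 0.0100

0.0100


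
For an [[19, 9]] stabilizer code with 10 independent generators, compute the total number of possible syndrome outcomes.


Each stabilizer generator gives a binary (+1 or -1) measurement outcome.
With 10 independent generators:
Total syndromes = 2^10
= 1024

1024


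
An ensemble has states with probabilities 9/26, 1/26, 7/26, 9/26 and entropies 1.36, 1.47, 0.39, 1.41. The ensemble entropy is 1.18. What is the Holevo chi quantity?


chi = S(rho) - sum_i p_i * S(rho_i)
Weighted entropy = 9/26 * 1.36 + 1/26 * 1.47 + 7/26 * 0.39 + 9/26 * 1.41
= 1.1204
chi = 1.18 - 1.1204
= 0.0596

0.0596


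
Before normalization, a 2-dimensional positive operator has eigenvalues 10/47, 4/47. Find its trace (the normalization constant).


tr(M) = sum of eigenvalues
= 10/47 + 4/47
= 14/47
= 0.2979

0.2979


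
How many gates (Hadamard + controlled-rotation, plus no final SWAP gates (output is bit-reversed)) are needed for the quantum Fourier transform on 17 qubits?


Hadamard gates: 17
Controlled rotations: n*(n-1)/2 = 17*16/2 = 136
SWAP gates: 0 (omitted)
Total = 17 + 136
= 153

153


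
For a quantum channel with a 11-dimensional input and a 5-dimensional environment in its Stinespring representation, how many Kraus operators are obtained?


Tracing out the environment in an orthonormal basis {|i>_E} gives Kraus operators K_i = <i|_E U |0>_E.
Number of Kraus operators = dim(H_env) = d_env
= 5

5


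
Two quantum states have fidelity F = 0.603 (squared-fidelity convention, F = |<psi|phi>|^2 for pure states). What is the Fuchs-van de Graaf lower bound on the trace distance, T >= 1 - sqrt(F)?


Fuchs-van de Graaf (squared-fidelity convention): 1 - sqrt(F) <= T <= sqrt(1 - F).
Lower bound: T >= 1 - sqrt(F)
sqrt(F) = sqrt(0.603) = 0.7765
T >= 1 - 0.7765
T >= 0.2235

0.2235


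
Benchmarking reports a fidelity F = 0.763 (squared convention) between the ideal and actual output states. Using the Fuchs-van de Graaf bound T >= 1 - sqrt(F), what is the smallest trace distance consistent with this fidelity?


Fuchs-van de Graaf (squared-fidelity convention): 1 - sqrt(F) <= T <= sqrt(1 - F).
Lower bound: T >= 1 - sqrt(F)
sqrt(F) = sqrt(0.763) = 0.8735
T >= 1 - 0.8735
T >= 0.1265

0.1265


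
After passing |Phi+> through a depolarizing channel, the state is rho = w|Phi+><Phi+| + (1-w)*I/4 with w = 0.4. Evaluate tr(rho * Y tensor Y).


|Phi+> = (|00> + |11>)/sqrt(2)
For the pure Bell state, <Y_A Y_B> = -1 (Bell-state Pauli correlator).
The maximally-mixed part I/4 has tr(I/4 * P tensor P) = 0 for any traceless Pauli P.
So <Y_A Y_B>_rho = w * (-1) + (1 - w) * 0
= 0.4 * (-1)
= -0.4000

-0.4000


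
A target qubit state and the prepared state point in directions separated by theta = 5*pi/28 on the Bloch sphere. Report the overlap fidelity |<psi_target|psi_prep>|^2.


For states separated by angle theta on Bloch sphere:
F = cos^2(theta/2)
theta = 5*pi/28 = 0.5610
theta/2 = 0.2805
cos(theta/2) = 0.9609
F = 0.9234

0.9234


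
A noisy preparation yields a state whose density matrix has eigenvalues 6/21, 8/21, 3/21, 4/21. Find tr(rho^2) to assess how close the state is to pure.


tr(rho^2) = sum of eigenvalues squared
= (6/21)^2 + (8/21)^2 + (3/21)^2 + (4/21)^2
= (36 + 64 + 9 + 16) / 441
= 125/441
= 0.2834

0.2834


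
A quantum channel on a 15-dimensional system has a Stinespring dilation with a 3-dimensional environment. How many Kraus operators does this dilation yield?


Tracing out the environment in an orthonormal basis {|i>_E} gives Kraus operators K_i = <i|_E U |0>_E.
Number of Kraus operators = dim(H_env) = d_env
= 3

3


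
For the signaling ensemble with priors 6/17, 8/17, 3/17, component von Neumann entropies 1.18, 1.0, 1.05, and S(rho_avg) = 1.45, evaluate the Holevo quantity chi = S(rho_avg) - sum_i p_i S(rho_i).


chi = S(rho) - sum_i p_i * S(rho_i)
Weighted entropy = 6/17 * 1.18 + 8/17 * 1.0 + 3/17 * 1.05
= 1.0724
chi = 1.45 - 1.0724
= 0.3776

0.3776


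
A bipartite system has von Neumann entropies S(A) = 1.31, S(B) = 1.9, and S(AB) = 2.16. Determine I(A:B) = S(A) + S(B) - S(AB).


I(A:B) = S(A) + S(B) - S(AB)
= 1.31 + 1.9 - 2.16
= 1.0500

1.0500


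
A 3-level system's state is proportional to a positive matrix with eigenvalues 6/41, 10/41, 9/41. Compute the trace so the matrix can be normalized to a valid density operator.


tr(M) = sum of eigenvalues
= 6/41 + 10/41 + 9/41
= 25/41
= 0.6098

0.6098


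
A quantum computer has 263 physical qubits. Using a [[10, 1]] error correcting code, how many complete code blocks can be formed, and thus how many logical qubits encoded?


Each code block uses 10 physical qubits for 1 logical qubit(s).
Number of complete blocks = floor(263 / 10) = 26
Logical qubits = 26 * 1
= 26

26


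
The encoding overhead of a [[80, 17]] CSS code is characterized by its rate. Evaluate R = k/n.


Code rate R = k/n
= 17/80
= 0.2125

0.2125


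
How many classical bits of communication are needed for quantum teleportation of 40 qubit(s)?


Quantum teleportation requires 2 classical bits per qubit teleported.
40 qubit(s) -> 2 * 40 = 80 classical bits

80


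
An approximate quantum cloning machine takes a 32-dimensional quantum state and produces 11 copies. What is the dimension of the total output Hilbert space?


Output space = H^(tensor 11) where dim(H) = 32
dim = 32^11
= 1024 (after 2 factors)
= 32768 (after 3 factors)
= 1048576 (after 4 factors)
= 33554432 (after 5 factors)
= 1073741824 (after 6 factors)
= 34359738368 (after 7 factors)
= 1099511627776 (after 8 factors)
= 35184372088832 (after 9 factors)
= 1125899906842624 (after 10 factors)
= 36028797018963968 (after 11 factors)
= 36028797018963968

36028797018963968


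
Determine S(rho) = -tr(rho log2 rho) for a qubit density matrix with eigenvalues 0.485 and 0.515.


S = -p*log2(p) - (1-p)*log2(1-p)
p = 0.4850, 1-p = 0.5150
= -0.4850 * log2(0.4850) - 0.5150 * log2(0.5150)
= -(-0.5063) - (-0.4930)
= 0.9994

0.9994


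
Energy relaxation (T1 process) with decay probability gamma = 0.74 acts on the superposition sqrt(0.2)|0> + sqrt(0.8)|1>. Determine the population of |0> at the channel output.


For amplitude damping with parameter gamma on state sqrt(a)|0> + sqrt(b)|1>:
alpha^2 = 0.2, beta^2 = 0.8
P(|0>) = alpha^2 + gamma * beta^2
= 0.2 + 0.74 * 0.8
= 0.2 + 0.5920
= 0.7920

0.7920


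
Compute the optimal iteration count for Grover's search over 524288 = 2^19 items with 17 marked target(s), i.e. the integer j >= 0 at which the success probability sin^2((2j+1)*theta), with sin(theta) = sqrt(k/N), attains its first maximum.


After j Grover iterations the success probability is P(j) = sin^2((2j+1)*theta), where sin(theta) = sqrt(k/N).
N = 2^19 = 524288, k = 17
sin(theta) = sqrt(k/N) = 0.00569428896
theta = arcsin(sqrt(k/N)) = 0.005694319733 rad
P(j) reaches its first maximum when (2j+1)*theta is as close as possible to pi/2, i.e. j = round(pi/(4*theta) - 1/2).
pi/(4*theta) - 1/2 = 137.4266
(For comparison, the common estimate pi/4 * sqrt(N/k) = 137.9273; the exact maximiser is used here.)
Optimal iterations = 137

137


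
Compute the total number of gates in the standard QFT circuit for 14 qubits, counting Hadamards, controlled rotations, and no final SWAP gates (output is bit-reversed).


Hadamard gates: 14
Controlled rotations: n*(n-1)/2 = 14*13/2 = 91
SWAP gates: 0 (omitted)
Total = 14 + 91
= 105

105


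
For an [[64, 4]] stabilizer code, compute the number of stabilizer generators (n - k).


For an [[n,k]] stabilizer code:
Number of stabilizer generators = n - k
= 64 - 4
= 60

60


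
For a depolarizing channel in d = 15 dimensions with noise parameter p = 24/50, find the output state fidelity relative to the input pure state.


F = (1-p) + p/d
= (1 - 0.4800) + 0.4800/15
= 0.5200 + 0.0320
= 0.5520

0.5520


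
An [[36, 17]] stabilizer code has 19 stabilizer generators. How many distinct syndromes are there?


Each stabilizer generator gives a binary (+1 or -1) measurement outcome.
With 19 independent generators:
Total syndromes = 2^19
= 524288

524288


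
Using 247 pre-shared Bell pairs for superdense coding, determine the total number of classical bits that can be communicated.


Superdense coding allows 2 classical bits per shared entangled pair.
247 pair(s) -> 2 * 247 = 494 classical bits

494


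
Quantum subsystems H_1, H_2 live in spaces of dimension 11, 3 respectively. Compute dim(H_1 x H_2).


dim(H_1 x H_2) = 11 * 3
= 33

33


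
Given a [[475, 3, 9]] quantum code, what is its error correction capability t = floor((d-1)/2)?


Code parameters: [[475, 3, 9]], distance d = 9.
Number of correctable errors = floor((d-1)/2)
= floor((9 - 1)/2)
= floor(8/2)
= 4

4


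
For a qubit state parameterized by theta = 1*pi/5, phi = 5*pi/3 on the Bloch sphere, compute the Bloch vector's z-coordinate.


theta = 0.6283, phi = 5.2360
r_z = cos(theta) = 0.8090

0.8090


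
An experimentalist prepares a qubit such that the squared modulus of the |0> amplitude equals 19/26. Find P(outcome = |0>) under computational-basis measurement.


|alpha|^2 = 19/26 = 0.7308
|beta|^2 = 1 - 19/26 = 7/26 = 0.2692
P(|0>) = |alpha|^2 = 0.7308

0.7308


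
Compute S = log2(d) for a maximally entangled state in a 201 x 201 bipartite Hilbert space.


For a maximally entangled state in d x d:
S = log2(d) = log2(201)
= 7.6511

7.6511


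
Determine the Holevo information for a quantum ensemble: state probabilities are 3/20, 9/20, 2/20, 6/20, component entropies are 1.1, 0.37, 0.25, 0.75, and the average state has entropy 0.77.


chi = S(rho) - sum_i p_i * S(rho_i)
Weighted entropy = 3/20 * 1.1 + 9/20 * 0.37 + 2/20 * 0.25 + 6/20 * 0.75
= 0.5815
chi = 0.77 - 0.5815
= 0.1885

0.1885


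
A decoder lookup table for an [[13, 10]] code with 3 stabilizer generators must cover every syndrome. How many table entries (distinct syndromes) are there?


Each stabilizer generator gives a binary (+1 or -1) measurement outcome.
With 3 independent generators:
Total syndromes = 2^3
= 8

8


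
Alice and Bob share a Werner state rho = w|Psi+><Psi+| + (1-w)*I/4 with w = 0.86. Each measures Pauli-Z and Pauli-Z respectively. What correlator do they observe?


|Psi+> = (|01> + |10>)/sqrt(2)
For the pure Bell state, <Z_A Z_B> = -1 (Bell-state Pauli correlator).
The maximally-mixed part I/4 has tr(I/4 * P tensor P) = 0 for any traceless Pauli P.
So <Z_A Z_B>_rho = w * (-1) + (1 - w) * 0
= 0.86 * (-1)
= -0.8600

-0.8600


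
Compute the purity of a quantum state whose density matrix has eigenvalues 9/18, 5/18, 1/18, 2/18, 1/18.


tr(rho^2) = sum of eigenvalues squared
= (9/18)^2 + (5/18)^2 + (1/18)^2 + (2/18)^2 + (1/18)^2
= (81 + 25 + 1 + 4 + 1) / 324
= 112/324
= 0.3457

0.3457


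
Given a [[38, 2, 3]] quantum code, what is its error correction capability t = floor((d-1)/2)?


Code parameters: [[38, 2, 3]], distance d = 3.
Number of correctable errors = floor((d-1)/2)
= floor((3 - 1)/2)
= floor(2/2)
= 1

1


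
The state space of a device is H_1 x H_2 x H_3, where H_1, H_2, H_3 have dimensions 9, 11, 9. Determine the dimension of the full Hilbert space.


dim(H_1 x H_2 x H_3) = 9 * 11 * 9
= 99 * 9
= 891

891


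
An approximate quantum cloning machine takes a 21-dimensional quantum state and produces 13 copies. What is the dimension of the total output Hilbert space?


Output space = H^(tensor 13) where dim(H) = 21
dim = 21^13
= 441 (after 2 factors)
= 9261 (after 3 factors)
= 194481 (after 4 factors)
= 4084101 (after 5 factors)
= 85766121 (after 6 factors)
= 1801088541 (after 7 factors)
= 37822859361 (after 8 factors)
= 794280046581 (after 9 factors)
= 16679880978201 (after 10 factors)
= 350277500542221 (after 11 factors)
= 7355827511386641 (after 12 factors)
= 154472377739119461 (after 13 factors)
= 154472377739119461

154472377739119461


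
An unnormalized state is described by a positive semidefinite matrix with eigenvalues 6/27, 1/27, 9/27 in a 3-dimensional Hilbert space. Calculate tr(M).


tr(M) = sum of eigenvalues
= 6/27 + 1/27 + 9/27
= 16/27
= 0.5926

0.5926


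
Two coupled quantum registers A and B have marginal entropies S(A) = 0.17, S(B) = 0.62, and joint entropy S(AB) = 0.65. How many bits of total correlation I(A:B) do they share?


I(A:B) = S(A) + S(B) - S(AB)
= 0.17 + 0.62 - 0.65
= 0.1400

0.1400


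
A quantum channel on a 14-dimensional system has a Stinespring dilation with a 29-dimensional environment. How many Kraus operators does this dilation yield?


Tracing out the environment in an orthonormal basis {|i>_E} gives Kraus operators K_i = <i|_E U |0>_E.
Number of Kraus operators = dim(H_env) = d_env
= 29

29


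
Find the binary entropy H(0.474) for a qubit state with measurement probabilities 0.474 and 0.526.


S = -p*log2(p) - (1-p)*log2(1-p)
p = 0.4740, 1-p = 0.5260
= -0.4740 * log2(0.4740) - 0.5260 * log2(0.5260)
= -(-0.5105) - (-0.4875)
= 0.9980

0.9980


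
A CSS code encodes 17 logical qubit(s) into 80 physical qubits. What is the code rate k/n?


Code rate R = k/n
= 17/80
= 0.2125

0.2125


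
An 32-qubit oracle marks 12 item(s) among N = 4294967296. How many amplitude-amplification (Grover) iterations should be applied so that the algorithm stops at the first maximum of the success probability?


After j Grover iterations the success probability is P(j) = sin^2((2j+1)*theta), where sin(theta) = sqrt(k/N).
N = 2^32 = 4294967296, k = 12
sin(theta) = sqrt(k/N) = 5.285799584e-05
theta = arcsin(sqrt(k/N)) = 5.285799586e-05 rad
P(j) reaches its first maximum when (2j+1)*theta is as close as possible to pi/2, i.e. j = round(pi/(4*theta) - 1/2).
pi/(4*theta) - 1/2 = 14858.1444
(For comparison, the common estimate pi/4 * sqrt(N/k) = 14858.6444; the exact maximiser is used here.)
Optimal iterations = 14858

14858


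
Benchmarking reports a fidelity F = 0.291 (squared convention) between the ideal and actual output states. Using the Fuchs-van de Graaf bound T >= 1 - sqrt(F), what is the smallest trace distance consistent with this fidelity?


Fuchs-van de Graaf (squared-fidelity convention): 1 - sqrt(F) <= T <= sqrt(1 - F).
Lower bound: T >= 1 - sqrt(F)
sqrt(F) = sqrt(0.291) = 0.5394
T >= 1 - 0.5394
T >= 0.4606

0.4606


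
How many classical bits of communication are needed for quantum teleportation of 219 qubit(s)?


Quantum teleportation requires 2 classical bits per qubit teleported.
219 qubit(s) -> 2 * 219 = 438 classical bits

438


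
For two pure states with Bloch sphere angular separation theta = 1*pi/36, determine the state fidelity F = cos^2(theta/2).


For states separated by angle theta on Bloch sphere:
F = cos^2(theta/2)
theta = 1*pi/36 = 0.0873
theta/2 = 0.0436
cos(theta/2) = 0.9990
F = 0.9981

0.9981


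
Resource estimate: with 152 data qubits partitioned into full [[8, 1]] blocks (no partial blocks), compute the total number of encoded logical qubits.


Each code block uses 8 physical qubits for 1 logical qubit(s).
Number of complete blocks = floor(152 / 8) = 19
Logical qubits = 19 * 1
= 19

19


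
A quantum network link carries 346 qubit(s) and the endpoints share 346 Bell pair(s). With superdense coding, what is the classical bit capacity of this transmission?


Superdense coding allows 2 classical bits per shared entangled pair.
346 pair(s) -> 2 * 346 = 692 classical bits

692


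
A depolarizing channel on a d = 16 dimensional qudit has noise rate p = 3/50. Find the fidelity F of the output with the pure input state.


F = (1-p) + p/d
= (1 - 0.0600) + 0.0600/16
= 0.9400 + 0.0037
= 0.9437

0.9437


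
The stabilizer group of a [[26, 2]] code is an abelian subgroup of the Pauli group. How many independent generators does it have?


For an [[n,k]] stabilizer code:
Number of stabilizer generators = n - k
= 26 - 2
= 24

24


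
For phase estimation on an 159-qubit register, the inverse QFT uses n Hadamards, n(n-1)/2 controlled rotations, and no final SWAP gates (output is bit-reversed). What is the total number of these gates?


Hadamard gates: 159
Controlled rotations: n*(n-1)/2 = 159*158/2 = 12561
SWAP gates: 0 (omitted)
Total = 159 + 12561
= 12720

12720


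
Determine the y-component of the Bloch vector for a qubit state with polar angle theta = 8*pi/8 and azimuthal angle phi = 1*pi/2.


theta = 3.1416, phi = 1.5708
r_y = sin(theta)*sin(phi) = 0.0000 * 1.0000
r_y = 0.0000

0.0000


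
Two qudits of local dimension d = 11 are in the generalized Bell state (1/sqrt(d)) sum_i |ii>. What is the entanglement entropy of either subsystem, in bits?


For a maximally entangled state in d x d:
S = log2(d) = log2(11)
= 3.4594

3.4594


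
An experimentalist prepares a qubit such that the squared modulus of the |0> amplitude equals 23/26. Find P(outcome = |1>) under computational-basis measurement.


|alpha|^2 = 23/26 = 0.8846
|beta|^2 = 1 - 23/26 = 3/26 = 0.1154
P(|1>) = |beta|^2 = 0.1154

0.1154


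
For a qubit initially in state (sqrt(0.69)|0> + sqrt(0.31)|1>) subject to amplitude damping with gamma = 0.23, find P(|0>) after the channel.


For amplitude damping with parameter gamma on state sqrt(a)|0> + sqrt(b)|1>:
alpha^2 = 0.69, beta^2 = 0.31
P(|0>) = alpha^2 + gamma * beta^2
= 0.69 + 0.23 * 0.31
= 0.69 + 0.0713
= 0.7613

0.7613


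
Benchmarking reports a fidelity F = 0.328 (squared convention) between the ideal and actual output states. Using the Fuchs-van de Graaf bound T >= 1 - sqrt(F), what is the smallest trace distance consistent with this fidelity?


Fuchs-van de Graaf (squared-fidelity convention): 1 - sqrt(F) <= T <= sqrt(1 - F).
Lower bound: T >= 1 - sqrt(F)
sqrt(F) = sqrt(0.328) = 0.5727
T >= 1 - 0.5727
T >= 0.4273

0.4273


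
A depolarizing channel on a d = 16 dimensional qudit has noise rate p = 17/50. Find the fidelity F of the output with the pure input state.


F = (1-p) + p/d
= (1 - 0.3400) + 0.3400/16
= 0.6600 + 0.0213
= 0.6812

0.6812


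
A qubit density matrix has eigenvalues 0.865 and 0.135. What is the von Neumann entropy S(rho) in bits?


S = -p*log2(p) - (1-p)*log2(1-p)
p = 0.8650, 1-p = 0.1350
= -0.8650 * log2(0.8650) - 0.1350 * log2(0.1350)
= -(-0.1810) - (-0.3900)
= 0.5710

0.5710


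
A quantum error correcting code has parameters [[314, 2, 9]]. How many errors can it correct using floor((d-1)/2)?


Code parameters: [[314, 2, 9]], distance d = 9.
Number of correctable errors = floor((d-1)/2)
= floor((9 - 1)/2)
= floor(8/2)
= 4

4


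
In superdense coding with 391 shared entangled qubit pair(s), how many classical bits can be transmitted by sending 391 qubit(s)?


Superdense coding allows 2 classical bits per shared entangled pair.
391 pair(s) -> 2 * 391 = 782 classical bits

782


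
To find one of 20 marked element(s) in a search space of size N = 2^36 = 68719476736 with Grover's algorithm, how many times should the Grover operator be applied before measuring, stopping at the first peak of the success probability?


After j Grover iterations the success probability is P(j) = sin^2((2j+1)*theta), where sin(theta) = sqrt(k/N).
N = 2^36 = 68719476736, k = 20
sin(theta) = sqrt(k/N) = 1.70598448e-05
theta = arcsin(sqrt(k/N)) = 1.70598448e-05 rad
P(j) reaches its first maximum when (2j+1)*theta is as close as possible to pi/2, i.e. j = round(pi/(4*theta) - 1/2).
pi/(4*theta) - 1/2 = 46037.3258
(For comparison, the common estimate pi/4 * sqrt(N/k) = 46037.8258; the exact maximiser is used here.)
Optimal iterations = 46037

46037


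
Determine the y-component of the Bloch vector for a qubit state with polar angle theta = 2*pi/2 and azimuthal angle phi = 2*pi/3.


theta = 3.1416, phi = 2.0944
r_y = sin(theta)*sin(phi) = 0.0000 * 0.8660
r_y = 0.0000

0.0000
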